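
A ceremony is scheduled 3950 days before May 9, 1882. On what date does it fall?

July 16, 1871

Count 3950 days before May 9, 1882:
From July 16, 1871 to July 16, 1881: 10 years, of which 3 contain a Feb 29 — 7×365 + 3×366 = 3653 days.
July 1881: 31 − 16 = 15 days remain.
Then 9 full months totalling 273 days.
May 1–9, 1882: 9 days.
Residual: 297 days.
Total: 3950 days.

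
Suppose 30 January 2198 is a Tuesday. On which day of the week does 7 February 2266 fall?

Wednesday

From January 30, 2198 to January 30, 2266: 68 years, of which 16 contain a Feb 29 — 52×365 + 16×366 = 24836 days.
(2200 is not a leap year (divisible by 100 but not 400).)
January 2266: 31 − 30 = 1 day remains.
February 1–7, 2266: 7 days (2266 is not a leap year).
Residual: 8 days.
Total: 24844 days.
24844 mod 7 = 1, so 1 day after Tuesday is Wednesday.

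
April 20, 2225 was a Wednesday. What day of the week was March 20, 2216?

Wednesday

Count forward from the earlier date (March 20, 2216) to the later (April 20, 2225):
Day-of-year of March 20, 2216: 80.
Day-of-year of April 20, 2225: 110.
2216 has 366 days, so 366 − 80 = 286 days remain in 2216.
Full years 2217–2224: 6 common + 2 leap = 6×365 + 2×366 = 2922 days.
Total: 286 + 2922 + 110 = 3318 days.
3318 is a multiple of 7, so March 20, 2216 falls on the same weekday: Wednesday.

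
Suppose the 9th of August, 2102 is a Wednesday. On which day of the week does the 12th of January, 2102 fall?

Thursday

Count forward from the earlier date (January 12, 2102) to the later (August 9, 2102):
January 2102: 31 − 12 = 19 days remain.
Then February 2102 (28), March (31), April (30), May (31), June (30), July (31): 28 + 31 + 30 + 31 + 30 + 31 = 181 days.
August 1–9, 2102: 9 days.
Total: 19 + 181 + 9 = 209 days.
209 mod 7 = 6, so 6 days before Wednesday is Thursday.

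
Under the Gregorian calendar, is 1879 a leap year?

1879 is not a leap year.

No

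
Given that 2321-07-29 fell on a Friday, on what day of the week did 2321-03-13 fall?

Sunday

Count forward from the earlier date (March 13, 2321) to the later (July 29, 2321):
March 2321: 31 − 13 = 18 days remain.
Then April (30), May (31), June (30): 30 + 31 + 30 = 91 days.
July 1–29, 2321: 29 days.
Total: 18 + 91 + 29 = 138 days.
138 mod 7 = 5, so 5 days before Friday is Sunday.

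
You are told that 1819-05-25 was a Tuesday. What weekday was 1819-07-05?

Monday

May 1819: 31 − 25 = 6 days remain.
Then June (30): 30 days.
July 1–5, 1819: 5 days.
Total: 6 + 30 + 5 = 41 days.
41 mod 7 = 6, so 6 days after Tuesday is Monday.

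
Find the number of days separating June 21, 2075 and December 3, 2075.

June 2075: 30 − 21 = 9 days remain.
Then July (31), August (31), September (30), October (31), November (30): 31 + 31 + 30 + 31 + 30 = 153 days.
December 1–3, 2075: 3 days.
Total: 9 + 153 + 3 = 165 days.

165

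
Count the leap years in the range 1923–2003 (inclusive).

20

Years divisible by 4: 1924, 1928, …, 2000 — 20 in all.
2000 is divisible by 400, so still leap.
No century exceptions apply. Count: 20.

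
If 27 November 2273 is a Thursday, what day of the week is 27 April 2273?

Sunday

Count forward from the earlier date (April 27, 2273) to the later (November 27, 2273):
April 2273: 30 − 27 = 3 days remain.
Then May (31), June (30), July (31), August (31), September (30), October (31): 31 + 30 + 31 + 31 + 30 + 31 = 184 days.
November 1–27, 2273: 27 days.
Total: 3 + 184 + 27 = 214 days.
214 mod 7 = 4, so 4 days before Thursday is Sunday.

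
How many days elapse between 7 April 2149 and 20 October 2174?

9327

Day-of-year of April 7, 2149: 97.
Day-of-year of October 20, 2174: 293.
2149 has 365 days, so 365 − 97 = 268 days remain in 2149.
Full years 2150–2173: 18 common + 6 leap = 18×365 + 6×366 = 8766 days.
Total: 268 + 8766 + 293 = 9327 days.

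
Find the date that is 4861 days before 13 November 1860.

24 July 1847

Count 4861 days before November 13, 1860:
Day-of-year of July 24, 1847: 205.
Day-of-year of November 13, 1860: 318.
1847 has 365 days, so 365 − 205 = 160 days remain in 1847.
Full years 1848–1859: 9 common + 3 leap = 9×365 + 3×366 = 4383 days.
Total: 160 + 4383 + 318 = 4861 days.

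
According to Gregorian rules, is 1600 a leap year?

1600 is a leap year (divisible by 400).

Yes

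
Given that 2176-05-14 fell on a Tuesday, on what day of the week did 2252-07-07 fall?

Day-of-year of May 14, 2176: 135.
Day-of-year of July 7, 2252: 189.
2176 has 366 days, so 366 − 135 = 231 days remain in 2176.
Full years 2177–2251: 58 common + 17 leap = 58×365 + 17×366 = 27392 days.
Total: 231 + 27392 + 189 = 27812 days.
27812 mod 7 = 1, so 1 day after Tuesday is Wednesday.

Wednesday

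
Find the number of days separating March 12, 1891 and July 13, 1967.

Day-of-year of March 12, 1891: 71.
Day-of-year of July 13, 1967: 194.
1891 has 365 days, so 365 − 71 = 294 days remain in 1891.
Full years 1892–1966: 57 common + 18 leap = 57×365 + 18×366 = 27393 days.
Total: 294 + 27393 + 194 = 27881 days.

27881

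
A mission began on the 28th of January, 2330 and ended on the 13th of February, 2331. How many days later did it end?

January 28, 2330 → January 28, 2331: 365 days.
January 2331: 31 − 28 = 3 days remain.
February 1–13, 2331: 13 days (2331 is not a leap year).
Residual: 16 days.
Total: 381 days.

381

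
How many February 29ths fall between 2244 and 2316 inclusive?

Years divisible by 4: 2244, 2248, …, 2316 — 19 in all.
Of these, 2300 is divisible by 100 but not 400, so not leap.
Leap years: 19 − 1 = 18.

18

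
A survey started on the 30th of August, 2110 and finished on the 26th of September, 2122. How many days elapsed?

4410

From August 30, 2110 to August 30, 2122: 12 years, of which 3 contain a Feb 29 — 9×365 + 3×366 = 4383 days.
August 2122: 31 − 30 = 1 day remains.
September 1–26, 2122: 26 days.
Residual: 27 days.
Total: 4410 days.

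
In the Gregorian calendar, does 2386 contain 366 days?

2386 is not a leap year.

No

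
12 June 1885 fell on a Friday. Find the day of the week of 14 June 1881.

Count forward from the earlier date (June 14, 1881) to the later (June 12, 1885):
Day-of-year of June 14, 1881: 165.
Day-of-year of June 12, 1885: 163.
1881 has 365 days, so 365 − 165 = 200 days remain in 1881.
Full years: 1882: 365; 1883: 365; 1884: 366. Sum = 1096.
Total: 200 + 1096 + 163 = 1459 days.
1459 mod 7 = 3, so 3 days before Friday is Tuesday.

Tuesday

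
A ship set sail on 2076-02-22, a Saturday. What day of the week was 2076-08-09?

February 2076: 29 − 22 = 7 days remain (2076 is a leap year, so February has 29 days).
Then March (31), April (30), May (31), June (30), July (31): 31 + 30 + 31 + 30 + 31 = 153 days.
August 1–9, 2076: 9 days.
Total: 7 + 153 + 9 = 169 days.
169 mod 7 = 1, so 1 day after Saturday is Sunday.

Sunday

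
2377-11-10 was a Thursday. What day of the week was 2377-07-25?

Monday

Count forward from the earlier date (July 25, 2377) to the later (November 10, 2377):
July 2377: 31 − 25 = 6 days remain.
Then August (31), September (30), October (31): 31 + 30 + 31 = 92 days.
November 1–10, 2377: 10 days.
Total: 6 + 92 + 10 = 108 days.
108 mod 7 = 3, so 3 days before Thursday is Monday.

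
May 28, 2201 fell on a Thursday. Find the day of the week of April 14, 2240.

Tuesday

Day-of-year of May 28, 2201: 148.
Day-of-year of April 14, 2240: 105.
2201 has 365 days, so 365 − 148 = 217 days remain in 2201.
Full years 2202–2239: 29 common + 9 leap = 29×365 + 9×366 = 13879 days.
Total: 217 + 13879 + 105 = 14201 days.
14201 mod 7 = 5, so 5 days after Thursday is Tuesday.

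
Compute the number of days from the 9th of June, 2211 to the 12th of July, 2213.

June 2211: 30 − 9 = 21 days remain.
Then 24 full months totalling 731 days.
July 1–12, 2213: 12 days.
Total: 21 + 731 + 12 = 764 days.

764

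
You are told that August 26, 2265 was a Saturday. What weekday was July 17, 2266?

August 2265: 31 − 26 = 5 days remain.
Then 10 full months totalling 303 days.
July 1–17, 2266: 17 days.
Total: 5 + 303 + 17 = 325 days.
325 mod 7 = 3, so 3 days after Saturday is Tuesday.

Tuesday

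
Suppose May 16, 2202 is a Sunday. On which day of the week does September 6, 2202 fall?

Monday

May 2202: 31 − 16 = 15 days remain.
Then June (30), July (31), August (31): 30 + 31 + 31 = 92 days.
September 1–6, 2202: 6 days.
Total: 15 + 92 + 6 = 113 days.
113 mod 7 = 1, so 1 day after Sunday is Monday.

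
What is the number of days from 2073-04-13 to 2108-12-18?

From April 13, 2073 to April 13, 2108: 35 years, of which 8 contain a Feb 29 — 27×365 + 8×366 = 12783 days.
(2100 is not a leap year (divisible by 100 but not 400).)
April 2108: 30 − 13 = 17 days remain.
Then May (31), June (30), July (31), August (31), September (30), October (31), November (30): 31 + 30 + 31 + 31 + 30 + 31 + 30 = 214 days.
December 1–18, 2108: 18 days.
Residual: 249 days.
Total: 13032 days.

13032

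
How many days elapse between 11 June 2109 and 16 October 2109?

127

June 2109: 30 − 11 = 19 days remain.
Then July (31), August (31), September (30): 31 + 31 + 30 = 92 days.
October 1–16, 2109: 16 days.
Total: 19 + 92 + 16 = 127 days.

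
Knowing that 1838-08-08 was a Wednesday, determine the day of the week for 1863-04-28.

Day-of-year of August 8, 1838: 220.
Day-of-year of April 28, 1863: 118.
1838 has 365 days, so 365 − 220 = 145 days remain in 1838.
Full years 1839–1862: 18 common + 6 leap = 18×365 + 6×366 = 8766 days.
Total: 145 + 8766 + 118 = 9029 days.
9029 mod 7 = 6, so 6 days after Wednesday is Tuesday.

Tuesday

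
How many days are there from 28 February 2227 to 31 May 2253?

9589

Day-of-year of February 28, 2227: 59.
Day-of-year of May 31, 2253: 151.
2227 has 365 days, so 365 − 59 = 306 days remain in 2227.
Full years 2228–2252: 18 common + 7 leap = 18×365 + 7×366 = 9132 days.
Total: 306 + 9132 + 151 = 9589 days.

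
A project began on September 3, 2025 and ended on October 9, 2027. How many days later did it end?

766

September 2025: 30 − 3 = 27 days remain.
Then 24 full months totalling 730 days.
October 1–9, 2027: 9 days.
Total: 27 + 730 + 9 = 766 days.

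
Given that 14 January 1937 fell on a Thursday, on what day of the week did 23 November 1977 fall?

Wednesday

From January 14, 1937 to January 14, 1977: 40 years, of which 10 contain a Feb 29 — 30×365 + 10×366 = 14610 days.
January 1977: 31 − 14 = 17 days remain.
Then 9 full months totalling 273 days.
November 1–23, 1977: 23 days.
Residual: 313 days.
Total: 14923 days.
14923 mod 7 = 6, so 6 days after Thursday is Wednesday.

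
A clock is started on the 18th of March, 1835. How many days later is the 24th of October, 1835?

220

March 1835: 31 − 18 = 13 days remain.
Then April (30), May (31), June (30), July (31), August (31), September (30): 30 + 31 + 30 + 31 + 31 + 30 = 183 days.
October 1–24, 1835: 24 days.
Total: 13 + 183 + 24 = 220 days.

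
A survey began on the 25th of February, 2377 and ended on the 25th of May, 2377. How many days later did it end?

89

February 2377: 28 − 25 = 3 days remain (2377 is not a leap year, so February has 28 days).
Then March (31), April (30): 31 + 30 = 61 days.
May 1–25, 2377: 25 days.
Total: 3 + 61 + 25 = 89 days.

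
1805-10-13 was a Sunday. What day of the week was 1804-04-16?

Count forward from the earlier date (April 16, 1804) to the later (October 13, 1805):
Day-of-year of April 16, 1804: 107.
Day-of-year of October 13, 1805: 286.
1804 has 366 days, so 366 − 107 = 259 days remain in 1804.
Total: 259 + 286 = 545 days.
545 mod 7 = 6, so 6 days before Sunday is Monday.

Monday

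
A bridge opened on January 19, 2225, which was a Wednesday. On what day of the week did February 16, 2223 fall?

Count forward from the earlier date (February 16, 2223) to the later (January 19, 2225):
February 2223: 28 − 16 = 12 days remain (2223 is not a leap year, so February has 28 days).
Then 22 full months totalling 672 days.
January 1–19, 2225: 19 days.
Total: 12 + 672 + 19 = 703 days.
703 mod 7 = 3, so 3 days before Wednesday is Sunday.

Sunday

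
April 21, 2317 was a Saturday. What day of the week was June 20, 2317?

April 2317: 30 − 21 = 9 days remain.
Then May (31): 31 days.
June 1–20, 2317: 20 days.
Total: 9 + 31 + 20 = 60 days.
60 mod 7 = 4, so 4 days after Saturday is Wednesday.

Wednesday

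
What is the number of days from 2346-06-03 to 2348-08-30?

Day-of-year of June 3, 2346: 154.
Day-of-year of August 30, 2348: 243.
2346 has 365 days, so 365 − 154 = 211 days remain in 2346.
Full years: 2347: 365. Sum = 365.
Total: 211 + 365 + 243 = 819 days.

819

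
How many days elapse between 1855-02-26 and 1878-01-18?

Day-of-year of February 26, 1855: 57.
Day-of-year of January 18, 1878: 18.
1855 has 365 days, so 365 − 57 = 308 days remain in 1855.
Full years 1856–1877: 16 common + 6 leap = 16×365 + 6×366 = 8036 days.
Total: 308 + 8036 + 18 = 8362 days.

8362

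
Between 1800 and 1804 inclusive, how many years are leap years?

1

Years divisible by 4 in [1800, 1804]: 1800, 1804.
Of these, 1800 is divisible by 100 but not 400, so not leap.
Leap years: 2 − 1 = 1.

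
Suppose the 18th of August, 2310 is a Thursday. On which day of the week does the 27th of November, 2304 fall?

Sunday

Count forward from the earlier date (November 27, 2304) to the later (August 18, 2310):
Day-of-year of November 27, 2304: 332.
Day-of-year of August 18, 2310: 230.
2304 has 366 days, so 366 − 332 = 34 days remain in 2304.
Full years: 2305: 365; 2306: 365; 2307: 365; 2308: 366; 2309: 365. Sum = 1826.
Total: 34 + 1826 + 230 = 2090 days.
2090 mod 7 = 4, so 4 days before Thursday is Sunday.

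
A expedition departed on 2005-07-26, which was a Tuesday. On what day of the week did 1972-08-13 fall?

Sunday

Count forward from the earlier date (August 13, 1972) to the later (July 26, 2005):
Day-of-year of August 13, 1972: 226.
Day-of-year of July 26, 2005: 207.
1972 has 366 days, so 366 − 226 = 140 days remain in 1972.
Full years 1973–2004: 24 common + 8 leap = 24×365 + 8×366 = 11688 days.
Total: 140 + 11688 + 207 = 12035 days.
12035 mod 7 = 2, so 2 days before Tuesday is Sunday.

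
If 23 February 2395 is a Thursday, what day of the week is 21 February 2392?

Count forward from the earlier date (February 21, 2392) to the later (February 23, 2395):
Day-of-year of February 21, 2392: 52.
Day-of-year of February 23, 2395: 54.
2392 has 366 days, so 366 − 52 = 314 days remain in 2392.
Full years: 2393: 365; 2394: 365. Sum = 730.
Total: 314 + 730 + 54 = 1098 days.
1098 mod 7 = 6, so 6 days before Thursday is Friday.

Friday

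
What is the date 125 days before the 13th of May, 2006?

the 8th of January, 2006

Count 125 days before May 13, 2006:
January 2006: 31 − 8 = 23 days remain.
Then February 2006 (28), March (31), April (30): 28 + 31 + 30 = 89 days.
May 1–13, 2006: 13 days.
Total: 23 + 89 + 13 = 125 days.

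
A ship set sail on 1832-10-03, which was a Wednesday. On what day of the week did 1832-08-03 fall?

Friday

Count forward from the earlier date (August 3, 1832) to the later (October 3, 1832):
August 1832: 31 − 3 = 28 days remain.
Then September (30): 30 days.
October 1–3, 1832: 3 days.
Total: 28 + 30 + 3 = 61 days.
61 mod 7 = 5, so 5 days before Wednesday is Friday.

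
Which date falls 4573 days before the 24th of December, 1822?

the 17th of June, 1810

Count 4573 days before December 24, 1822:
From June 17, 1810 to June 17, 1822: 12 years, of which 3 contain a Feb 29 — 9×365 + 3×366 = 4383 days.
June 1822: 30 − 17 = 13 days remain.
Then July (31), August (31), September (30), October (31), November (30): 31 + 31 + 30 + 31 + 30 = 153 days.
December 1–24, 1822: 24 days.
Residual: 190 days.
Total: 4573 days.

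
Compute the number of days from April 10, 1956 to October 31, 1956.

204

April 1956: 30 − 10 = 20 days remain.
Then May (31), June (30), July (31), August (31), September (30): 31 + 30 + 31 + 31 + 30 = 153 days.
October 1–31, 1956: 31 days.
Total: 20 + 153 + 31 = 204 days.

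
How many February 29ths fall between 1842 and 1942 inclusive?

Years divisible by 4: 1844, 1848, …, 1940 — 25 in all.
Of these, 1900 is divisible by 100 but not 400, so not leap.
Leap years: 25 − 1 = 24.

24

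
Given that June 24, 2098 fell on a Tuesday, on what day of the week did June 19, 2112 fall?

Sunday

From June 24, 2098 to June 24, 2111: 13 years, of which 2 contain a Feb 29 — 11×365 + 2×366 = 4747 days.
(2100 is not a leap year (divisible by 100 but not 400).)
June 2111: 30 − 24 = 6 days remain.
Then 11 full months totalling 336 days.
June 1–19, 2112: 19 days.
Residual: 361 days.
Total: 5108 days.
5108 mod 7 = 5, so 5 days after Tuesday is Sunday.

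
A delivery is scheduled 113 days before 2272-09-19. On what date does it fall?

2272-05-29

Count 113 days before September 19, 2272:
May 2272: 31 − 29 = 2 days remain.
Then June (30), July (31), August (31): 30 + 31 + 31 = 92 days.
September 1–19, 2272: 19 days.
Total: 2 + 92 + 19 = 113 days.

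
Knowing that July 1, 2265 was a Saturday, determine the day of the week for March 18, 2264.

Count forward from the earlier date (March 18, 2264) to the later (July 1, 2265):
Day-of-year of March 18, 2264: 78.
Day-of-year of July 1, 2265: 182.
2264 has 366 days, so 366 − 78 = 288 days remain in 2264.
Total: 288 + 182 = 470 days.
470 mod 7 = 1, so 1 day before Saturday is Friday.

Friday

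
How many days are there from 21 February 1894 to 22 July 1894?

February 1894: 28 − 21 = 7 days remain (1894 is not a leap year, so February has 28 days).
Then March (31), April (30), May (31), June (30): 31 + 30 + 31 + 30 = 122 days.
July 1–22, 1894: 22 days.
Total: 7 + 122 + 22 = 151 days.

151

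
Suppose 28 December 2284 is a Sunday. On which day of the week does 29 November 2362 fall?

Thursday

Day-of-year of December 28, 2284: 363.
Day-of-year of November 29, 2362: 333.
2284 has 366 days, so 366 − 363 = 3 days remain in 2284.
Full years 2285–2361: 59 common + 18 leap = 59×365 + 18×366 = 28123 days.
Total: 3 + 28123 + 333 = 28459 days.
28459 mod 7 = 4, so 4 days after Sunday is Thursday.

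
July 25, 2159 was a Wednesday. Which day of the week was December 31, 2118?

Count forward from the earlier date (December 31, 2118) to the later (July 25, 2159):
From December 31, 2118 to December 31, 2158: 40 years, of which 10 contain a Feb 29 — 30×365 + 10×366 = 14610 days.
December 2158: 31 − 31 = 0 days remain.
Then January (31), February 2159 (28), March (31), April (30), May (31), June (30): 31 + 28 + 31 + 30 + 31 + 30 = 181 days.
July 1–25, 2159: 25 days.
Residual: 206 days.
Total: 14816 days.
14816 mod 7 = 4, so 4 days before Wednesday is Saturday.

Saturday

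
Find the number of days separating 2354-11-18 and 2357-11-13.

1091

November 18, 2354 → November 18, 2355: 365 days.
November 18, 2355 → November 18, 2356: 366 days (2356 is a leap year).
November 2356: 30 − 18 = 12 days remain.
Then 11 full months totalling 335 days.
November 1–13, 2357: 13 days.
Residual: 360 days.
Total: 1091 days.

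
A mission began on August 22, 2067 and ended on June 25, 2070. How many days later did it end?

August 22, 2067 → August 22, 2068: 366 days (2068 is a leap year).
August 22, 2068 → August 22, 2069: 365 days.
August 2069: 31 − 22 = 9 days remain.
Then 9 full months totalling 273 days.
June 1–25, 2070: 25 days.
Residual: 307 days.
Total: 1038 days.

1038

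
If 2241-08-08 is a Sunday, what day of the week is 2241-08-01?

Sunday

Count forward from the earlier date (August 1, 2241) to the later (August 8, 2241):
Within August 2241: 8 − 1 = 7 days.
7 is a multiple of 7, so 2241-08-01 falls on the same weekday: Sunday.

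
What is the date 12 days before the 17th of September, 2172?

the 5th of September, 2172

Count 12 days before September 17, 2172:
Within September 2172: 17 − 5 = 12 days.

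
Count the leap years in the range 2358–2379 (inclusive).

Years divisible by 4 in [2358, 2379]: 2360, 2364, 2368, 2372, 2376.
No century exceptions apply. Count: 5.

5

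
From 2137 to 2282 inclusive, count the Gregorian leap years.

35

Years divisible by 4: 2140, 2144, …, 2280 — 36 in all.
Of these, 2200 is divisible by 100 but not 400, so not leap.
Leap years: 36 − 1 = 35.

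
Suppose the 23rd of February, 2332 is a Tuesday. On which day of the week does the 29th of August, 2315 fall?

Count forward from the earlier date (August 29, 2315) to the later (February 23, 2332):
Day-of-year of August 29, 2315: 241.
Day-of-year of February 23, 2332: 54.
2315 has 365 days, so 365 − 241 = 124 days remain in 2315.
Full years 2316–2331: 12 common + 4 leap = 12×365 + 4×366 = 5844 days.
Total: 124 + 5844 + 54 = 6022 days.
6022 mod 7 = 2, so 2 days before Tuesday is Sunday.

Sunday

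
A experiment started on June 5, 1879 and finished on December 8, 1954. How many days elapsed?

Day-of-year of June 5, 1879: 156.
Day-of-year of December 8, 1954: 342.
1879 has 365 days, so 365 − 156 = 209 days remain in 1879.
Full years 1880–1953: 56 common + 18 leap = 56×365 + 18×366 = 27028 days.
Total: 209 + 27028 + 342 = 27579 days.

27579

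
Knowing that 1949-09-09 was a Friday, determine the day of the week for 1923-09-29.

Saturday

Count forward from the earlier date (September 29, 1923) to the later (September 9, 1949):
From September 29, 1923 to September 29, 1948: 25 years, of which 7 contain a Feb 29 — 18×365 + 7×366 = 9132 days.
September 1948: 30 − 29 = 1 day remains.
Then 11 full months totalling 335 days.
September 1–9, 1949: 9 days.
Residual: 345 days.
Total: 9477 days.
9477 mod 7 = 6, so 6 days before Friday is Saturday.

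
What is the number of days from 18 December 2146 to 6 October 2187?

14902

Day-of-year of December 18, 2146: 352.
Day-of-year of October 6, 2187: 279.
2146 has 365 days, so 365 − 352 = 13 days remain in 2146.
Full years 2147–2186: 30 common + 10 leap = 30×365 + 10×366 = 14610 days.
Total: 13 + 14610 + 279 = 14902 days.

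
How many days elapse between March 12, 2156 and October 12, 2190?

From March 12, 2156 to March 12, 2190: 34 years, of which 8 contain a Feb 29 — 26×365 + 8×366 = 12418 days.
March 2190: 31 − 12 = 19 days remain.
Then April (30), May (31), June (30), July (31), August (31), September (30): 30 + 31 + 30 + 31 + 31 + 30 = 183 days.
October 1–12, 2190: 12 days.
Residual: 214 days.
Total: 12632 days.

12632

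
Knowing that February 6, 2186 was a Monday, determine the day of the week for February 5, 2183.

Count forward from the earlier date (February 5, 2183) to the later (February 6, 2186):
February 5, 2183 → February 5, 2184: 365 days.
February 5, 2184 → February 5, 2185: 366 days (2184 is a leap year).
February 5, 2185 → February 5, 2186: 365 days.
Within February 2186: 6 − 5 = 1 day.
Total: 1097 days.
1097 mod 7 = 5, so 5 days before Monday is Wednesday.

Wednesday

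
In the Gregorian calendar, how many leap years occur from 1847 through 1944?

24

Years divisible by 4: 1848, 1852, …, 1944 — 25 in all.
Of these, 1900 is divisible by 100 but not 400, so not leap.
Leap years: 25 − 1 = 24.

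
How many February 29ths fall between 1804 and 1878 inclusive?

Years divisible by 4: 1804, 1808, …, 1876 — 19 in all.
No century exceptions apply. Count: 19.

19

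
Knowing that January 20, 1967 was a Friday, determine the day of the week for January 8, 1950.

Sunday

Count forward from the earlier date (January 8, 1950) to the later (January 20, 1967):
Day-of-year of January 8, 1950: 8.
Day-of-year of January 20, 1967: 20.
1950 has 365 days, so 365 − 8 = 357 days remain in 1950.
Full years 1951–1966: 12 common + 4 leap = 12×365 + 4×366 = 5844 days.
Total: 357 + 5844 + 20 = 6221 days.
6221 mod 7 = 5, so 5 days before Friday is Sunday.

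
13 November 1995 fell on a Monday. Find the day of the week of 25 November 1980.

Tuesday

Count forward from the earlier date (November 25, 1980) to the later (November 13, 1995):
Day-of-year of November 25, 1980: 330.
Day-of-year of November 13, 1995: 317.
1980 has 366 days, so 366 − 330 = 36 days remain in 1980.
Full years 1981–1994: 11 common + 3 leap = 11×365 + 3×366 = 5113 days.
Total: 36 + 5113 + 317 = 5466 days.
5466 mod 7 = 6, so 6 days before Monday is Tuesday.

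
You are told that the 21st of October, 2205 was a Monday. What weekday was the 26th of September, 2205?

Thursday

Count forward from the earlier date (September 26, 2205) to the later (October 21, 2205):
September 2205: 30 − 26 = 4 days remain.
October 1–21, 2205: 21 days.
Total: 4 + 21 = 25 days.
25 mod 7 = 4, so 4 days before Monday is Thursday.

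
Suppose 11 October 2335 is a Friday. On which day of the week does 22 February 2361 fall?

From October 11, 2335 to October 11, 2360: 25 years, of which 7 contain a Feb 29 — 18×365 + 7×366 = 9132 days.
October 2360: 31 − 11 = 20 days remain.
Then November (30), December (31), January (31): 30 + 31 + 31 = 92 days.
February 1–22, 2361: 22 days (2361 is not a leap year).
Residual: 134 days.
Total: 9266 days.
9266 mod 7 = 5, so 5 days after Friday is Wednesday.

Wednesday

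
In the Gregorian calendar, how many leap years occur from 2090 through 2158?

16

Years divisible by 4: 2092, 2096, …, 2156 — 17 in all.
Of these, 2100 is divisible by 100 but not 400, so not leap.
Leap years: 17 − 1 = 16.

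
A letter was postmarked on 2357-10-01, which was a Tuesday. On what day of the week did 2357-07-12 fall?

Count forward from the earlier date (July 12, 2357) to the later (October 1, 2357):
July 2357: 31 − 12 = 19 days remain.
Then August (31), September (30): 31 + 30 = 61 days.
October 1, 2357: 1 day.
Total: 19 + 61 + 1 = 81 days.
81 mod 7 = 4, so 4 days before Tuesday is Friday.

Friday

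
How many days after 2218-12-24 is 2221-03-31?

828

December 24, 2218 → December 24, 2219: 365 days.
December 24, 2219 → December 24, 2220: 366 days (2220 is a leap year).
December 2220: 31 − 24 = 7 days remain.
Then January (31), February 2221 (28): 31 + 28 = 59 days.
March 1–31, 2221: 31 days.
Residual: 97 days.
Total: 828 days.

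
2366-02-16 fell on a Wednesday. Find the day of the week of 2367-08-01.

February 2366: 28 − 16 = 12 days remain (2366 is not a leap year, so February has 28 days).
Then 17 full months totalling 518 days.
August 1, 2367: 1 day.
Total: 12 + 518 + 1 = 531 days.
531 mod 7 = 6, so 6 days after Wednesday is Tuesday.

Tuesday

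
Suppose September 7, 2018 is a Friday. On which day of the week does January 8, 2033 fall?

From September 7, 2018 to September 7, 2032: 14 years, of which 4 contain a Feb 29 — 10×365 + 4×366 = 5114 days.
September 2032: 30 − 7 = 23 days remain.
Then October (31), November (30), December (31): 31 + 30 + 31 = 92 days.
January 1–8, 2033: 8 days.
Residual: 123 days.
Total: 5237 days.
5237 mod 7 = 1, so 1 day after Friday is Saturday.

Saturday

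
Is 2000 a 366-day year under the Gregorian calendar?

Yes

2000 is a leap year (divisible by 400).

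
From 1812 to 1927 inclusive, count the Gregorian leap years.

28

Years divisible by 4: 1812, 1816, …, 1924 — 29 in all.
Of these, 1900 is divisible by 100 but not 400, so not leap.
Leap years: 29 − 1 = 28.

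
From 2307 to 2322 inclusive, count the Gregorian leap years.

4

Years divisible by 4 in [2307, 2322]: 2308, 2312, 2316, 2320.
No century exceptions apply. Count: 4.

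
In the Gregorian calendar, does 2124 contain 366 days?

Yes

2124 is a leap year.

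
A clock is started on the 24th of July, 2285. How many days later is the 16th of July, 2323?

13870

Day-of-year of July 24, 2285: 205.
Day-of-year of July 16, 2323: 197.
2285 has 365 days, so 365 − 205 = 160 days remain in 2285.
Full years 2286–2322: 29 common + 8 leap = 29×365 + 8×366 = 13513 days.
Total: 160 + 13513 + 197 = 13870 days.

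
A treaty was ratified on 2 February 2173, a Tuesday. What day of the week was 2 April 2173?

Friday

February 2173: 28 − 2 = 26 days remain (2173 is not a leap year, so February has 28 days).
Then March (31): 31 days.
April 1–2, 2173: 2 days.
Total: 26 + 31 + 2 = 59 days.
59 mod 7 = 3, so 3 days after Tuesday is Friday.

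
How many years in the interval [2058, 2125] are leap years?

Years divisible by 4: 2060, 2064, …, 2124 — 17 in all.
Of these, 2100 is divisible by 100 but not 400, so not leap.
Leap years: 17 − 1 = 16.

16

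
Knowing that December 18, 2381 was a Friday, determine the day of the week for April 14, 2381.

Count forward from the earlier date (April 14, 2381) to the later (December 18, 2381):
April 2381: 30 − 14 = 16 days remain.
Then May (31), June (30), July (31), August (31), September (30), October (31), November (30): 31 + 30 + 31 + 31 + 30 + 31 + 30 = 214 days.
December 1–18, 2381: 18 days.
Total: 16 + 214 + 18 = 248 days.
248 mod 7 = 3, so 3 days before Friday is Tuesday.

Tuesday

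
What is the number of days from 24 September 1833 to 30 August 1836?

Day-of-year of September 24, 1833: 267.
Day-of-year of August 30, 1836: 243.
1833 has 365 days, so 365 − 267 = 98 days remain in 1833.
Full years: 1834: 365; 1835: 365. Sum = 730.
Total: 98 + 730 + 243 = 1071 days.

1071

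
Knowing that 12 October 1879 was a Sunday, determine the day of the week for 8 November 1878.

Count forward from the earlier date (November 8, 1878) to the later (October 12, 1879):
Day-of-year of November 8, 1878: 312.
Day-of-year of October 12, 1879: 285.
1878 has 365 days, so 365 − 312 = 53 days remain in 1878.
Total: 53 + 285 = 338 days.
338 mod 7 = 2, so 2 days before Sunday is Friday.

Friday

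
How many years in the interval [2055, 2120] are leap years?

16

Years divisible by 4: 2056, 2060, …, 2120 — 17 in all.
Of these, 2100 is divisible by 100 but not 400, so not leap.
Leap years: 17 − 1 = 16.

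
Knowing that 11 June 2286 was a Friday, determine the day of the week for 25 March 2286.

Count forward from the earlier date (March 25, 2286) to the later (June 11, 2286):
March 2286: 31 − 25 = 6 days remain.
Then April (30), May (31): 30 + 31 = 61 days.
June 1–11, 2286: 11 days.
Total: 6 + 61 + 11 = 78 days.
78 mod 7 = 1, so 1 day before Friday is Thursday.

Thursday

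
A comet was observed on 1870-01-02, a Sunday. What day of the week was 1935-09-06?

From January 2, 1870 to January 2, 1935: 65 years, of which 15 contain a Feb 29 — 50×365 + 15×366 = 23740 days.
(1900 is not a leap year (divisible by 100 but not 400).)
January 1935: 31 − 2 = 29 days remain.
Then February 1935 (28), March (31), April (30), May (31), June (30), July (31), August (31): 28 + 31 + 30 + 31 + 30 + 31 + 31 = 212 days.
September 1–6, 1935: 6 days.
Residual: 247 days.
Total: 23987 days.
23987 mod 7 = 5, so 5 days after Sunday is Friday.

Friday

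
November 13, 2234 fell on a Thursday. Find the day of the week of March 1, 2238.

Day-of-year of November 13, 2234: 317.
Day-of-year of March 1, 2238: 60.
2234 has 365 days, so 365 − 317 = 48 days remain in 2234.
Full years: 2235: 365; 2236: 366; 2237: 365. Sum = 1096.
Total: 48 + 1096 + 60 = 1204 days.
1204 is a multiple of 7, so March 1, 2238 falls on the same weekday: Thursday.

Thursday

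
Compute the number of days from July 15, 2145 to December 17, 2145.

155

July 2145: 31 − 15 = 16 days remain.
Then August (31), September (30), October (31), November (30): 31 + 30 + 31 + 30 = 122 days.
December 1–17, 2145: 17 days.
Total: 16 + 122 + 17 = 155 days.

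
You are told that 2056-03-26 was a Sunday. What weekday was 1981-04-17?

Count forward from the earlier date (April 17, 1981) to the later (March 26, 2056):
From April 17, 1981 to April 17, 2055: 74 years, of which 18 contain a Feb 29 — 56×365 + 18×366 = 27028 days.
(2000 is a leap year (divisible by 400).)
April 2055: 30 − 17 = 13 days remain.
Then 10 full months totalling 305 days.
March 1–26, 2056: 26 days.
Residual: 344 days.
Total: 27372 days.
27372 mod 7 = 2, so 2 days before Sunday is Friday.

Friday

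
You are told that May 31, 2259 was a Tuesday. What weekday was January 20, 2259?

Count forward from the earlier date (January 20, 2259) to the later (May 31, 2259):
January 2259: 31 − 20 = 11 days remain.
Then February 2259 (28), March (31), April (30): 28 + 31 + 30 = 89 days.
May 1–31, 2259: 31 days.
Total: 11 + 89 + 31 = 131 days.
131 mod 7 = 5, so 5 days before Tuesday is Thursday.

Thursday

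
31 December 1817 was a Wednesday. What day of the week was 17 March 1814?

Count forward from the earlier date (March 17, 1814) to the later (December 31, 1817):
Day-of-year of March 17, 1814: 76.
Day-of-year of December 31, 1817: 365.
1814 has 365 days, so 365 − 76 = 289 days remain in 1814.
Full years: 1815: 365; 1816: 366. Sum = 731.
Total: 289 + 731 + 365 = 1385 days.
1385 mod 7 = 6, so 6 days before Wednesday is Thursday.

Thursday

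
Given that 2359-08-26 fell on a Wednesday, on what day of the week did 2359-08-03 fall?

Monday

Count forward from the earlier date (August 3, 2359) to the later (August 26, 2359):
Within August 2359: 26 − 3 = 23 days.
23 mod 7 = 2, so 2 days before Wednesday is Monday.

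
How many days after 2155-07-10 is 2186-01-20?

11152

From July 10, 2155 to July 10, 2185: 30 years, of which 8 contain a Feb 29 — 22×365 + 8×366 = 10958 days.
July 2185: 31 − 10 = 21 days remain.
Then August (31), September (30), October (31), November (30), December (31): 31 + 30 + 31 + 30 + 31 = 153 days.
January 1–20, 2186: 20 days.
Residual: 194 days.
Total: 11152 days.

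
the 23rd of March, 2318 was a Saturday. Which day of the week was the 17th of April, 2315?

Saturday

Count forward from the earlier date (April 17, 2315) to the later (March 23, 2318):
April 17, 2315 → April 17, 2316: 366 days (2316 is a leap year).
April 17, 2316 → April 17, 2317: 365 days.
April 2317: 30 − 17 = 13 days remain.
Then 10 full months totalling 304 days.
March 1–23, 2318: 23 days.
Residual: 340 days.
Total: 1071 days.
1071 is a multiple of 7, so the 17th of April, 2315 falls on the same weekday: Saturday.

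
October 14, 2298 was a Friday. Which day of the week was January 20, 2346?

Day-of-year of October 14, 2298: 287.
Day-of-year of January 20, 2346: 20.
2298 has 365 days, so 365 − 287 = 78 days remain in 2298.
Full years 2299–2345: 36 common + 11 leap = 36×365 + 11×366 = 17166 days.
Total: 78 + 17166 + 20 = 17264 days.
17264 mod 7 = 2, so 2 days after Friday is Sunday.

Sunday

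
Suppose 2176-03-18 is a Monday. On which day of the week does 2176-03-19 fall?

Within March 2176: 19 − 18 = 1 day.
1 mod 7 = 1, so 1 day after Monday is Tuesday.

Tuesday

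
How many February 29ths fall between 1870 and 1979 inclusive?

Years divisible by 4: 1872, 1876, …, 1976 — 27 in all.
Of these, 1900 is divisible by 100 but not 400, so not leap.
Leap years: 27 − 1 = 26.

26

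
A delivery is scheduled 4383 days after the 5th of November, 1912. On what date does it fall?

the 5th of November, 1924

Count 4383 days after November 5, 1912:
From November 5, 1912 to November 5, 1924: 12 years, of which 3 contain a Feb 29 — 9×365 + 3×366 = 4383 days.
Total: 4383 days.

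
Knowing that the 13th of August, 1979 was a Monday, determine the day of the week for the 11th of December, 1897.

Saturday

Count forward from the earlier date (December 11, 1897) to the later (August 13, 1979):
From December 11, 1897 to December 11, 1978: 81 years, of which 19 contain a Feb 29 — 62×365 + 19×366 = 29584 days.
(1900 is not a leap year (divisible by 100 but not 400).)
December 1978: 31 − 11 = 20 days remain.
Then January (31), February 1979 (28), March (31), April (30), May (31), June (30), July (31): 31 + 28 + 31 + 30 + 31 + 30 + 31 = 212 days.
August 1–13, 1979: 13 days.
Residual: 245 days.
Total: 29829 days.
29829 mod 7 = 2, so 2 days before Monday is Saturday.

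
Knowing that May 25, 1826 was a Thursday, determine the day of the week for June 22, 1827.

May 1826: 31 − 25 = 6 days remain.
Then 12 full months totalling 365 days.
June 1–22, 1827: 22 days.
Total: 6 + 365 + 22 = 393 days.
393 mod 7 = 1, so 1 day after Thursday is Friday.

Friday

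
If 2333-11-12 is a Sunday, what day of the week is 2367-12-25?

Day-of-year of November 12, 2333: 316.
Day-of-year of December 25, 2367: 359.
2333 has 365 days, so 365 − 316 = 49 days remain in 2333.
Full years 2334–2366: 25 common + 8 leap = 25×365 + 8×366 = 12053 days.
Total: 49 + 12053 + 359 = 12461 days.
12461 mod 7 = 1, so 1 day after Sunday is Monday.

Monday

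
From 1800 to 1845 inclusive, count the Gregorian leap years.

11

Years divisible by 4 in [1800, 1845]: 1800, 1804, 1808, 1812, 1816, 1820, 1824, 1828, 1832, 1836, 1840, 1844.
Of these, 1800 is divisible by 100 but not 400, so not leap.
Leap years: 12 − 1 = 11.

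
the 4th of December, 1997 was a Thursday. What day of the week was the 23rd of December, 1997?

Within December 1997: 23 − 4 = 19 days.
19 mod 7 = 5, so 5 days after Thursday is Tuesday.

Tuesday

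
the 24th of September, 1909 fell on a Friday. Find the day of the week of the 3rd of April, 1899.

Monday

Count forward from the earlier date (April 3, 1899) to the later (September 24, 1909):
Day-of-year of April 3, 1899: 93.
Day-of-year of September 24, 1909: 267.
1899 has 365 days, so 365 − 93 = 272 days remain in 1899.
Full years 1900–1908: 7 common + 2 leap = 7×365 + 2×366 = 3287 days.
Total: 272 + 3287 + 267 = 3826 days.
3826 mod 7 = 4, so 4 days before Friday is Monday.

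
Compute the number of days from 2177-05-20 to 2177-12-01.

195

May 2177: 31 − 20 = 11 days remain.
Then June (30), July (31), August (31), September (30), October (31), November (30): 30 + 31 + 31 + 30 + 31 + 30 = 183 days.
December 1, 2177: 1 day.
Total: 11 + 183 + 1 = 195 days.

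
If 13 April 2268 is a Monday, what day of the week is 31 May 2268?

April 2268: 30 − 13 = 17 days remain.
May 1–31, 2268: 31 days.
Total: 17 + 31 = 48 days.
48 mod 7 = 6, so 6 days after Monday is Sunday.

Sunday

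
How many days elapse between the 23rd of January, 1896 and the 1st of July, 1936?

Day-of-year of January 23, 1896: 23.
Day-of-year of July 1, 1936: 183.
1896 has 366 days, so 366 − 23 = 343 days remain in 1896.
Full years 1897–1935: 31 common + 8 leap = 31×365 + 8×366 = 14243 days.
Total: 343 + 14243 + 183 = 14769 days.

14769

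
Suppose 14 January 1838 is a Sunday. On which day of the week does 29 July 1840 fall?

Wednesday

January 14, 1838 → January 14, 1839: 365 days.
January 14, 1839 → January 14, 1840: 365 days.
January 1840: 31 − 14 = 17 days remain.
Then February 1840 (29), March (31), April (30), May (31), June (30): 29 + 31 + 30 + 31 + 30 = 151 days.
July 1–29, 1840: 29 days.
Residual: 197 days.
Total: 927 days.
927 mod 7 = 3, so 3 days after Sunday is Wednesday.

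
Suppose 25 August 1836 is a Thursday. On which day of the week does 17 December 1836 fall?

August 1836: 31 − 25 = 6 days remain.
Then September (30), October (31), November (30): 30 + 31 + 30 = 91 days.
December 1–17, 1836: 17 days.
Total: 6 + 91 + 17 = 114 days.
114 mod 7 = 2, so 2 days after Thursday is Saturday.

Saturday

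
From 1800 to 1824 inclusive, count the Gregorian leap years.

Years divisible by 4 in [1800, 1824]: 1800, 1804, 1808, 1812, 1816, 1820, 1824.
Of these, 1800 is divisible by 100 but not 400, so not leap.
Leap years: 7 − 1 = 6.

6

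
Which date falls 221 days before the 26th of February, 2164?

the 20th of July, 2163

Count 221 days before February 26, 2164:
Day-of-year of July 20, 2163: 201.
Day-of-year of February 26, 2164: 57.
2163 has 365 days, so 365 − 201 = 164 days remain in 2163.
Total: 164 + 57 = 221 days.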